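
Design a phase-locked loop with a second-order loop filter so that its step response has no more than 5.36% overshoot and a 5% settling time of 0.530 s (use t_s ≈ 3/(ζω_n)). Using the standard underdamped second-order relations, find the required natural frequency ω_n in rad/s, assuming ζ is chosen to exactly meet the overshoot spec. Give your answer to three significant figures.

Inverting the overshoot relation: ζ = |ln 0.0536|/√(π² + ln²0.0536) = 0.682.
From t_s ≈ 3/(ζω_n): ω_n = 3/(ζ·t_s) = 3/(0.682·0.530) = 8.30 rad/s.

ω_n ≈ 8.30 rad/s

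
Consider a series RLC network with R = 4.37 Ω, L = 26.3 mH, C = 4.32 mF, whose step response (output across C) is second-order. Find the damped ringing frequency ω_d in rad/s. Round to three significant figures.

ω_d ≈ 43.6 rad/s

For a series RLC circuit (capacitor voltage as output), ω_n = 1/√(LC) = 1/√(26.3 mH · 4.32 mF) = 93.8 rad/s.
ζ = (R/2)·√(C/L) = (4.37/2)·√(4.32 mF/26.3 mH) = 0.886.
The damped frequency ω_d = ω_n√(1−ζ²) = 43.6 rad/s.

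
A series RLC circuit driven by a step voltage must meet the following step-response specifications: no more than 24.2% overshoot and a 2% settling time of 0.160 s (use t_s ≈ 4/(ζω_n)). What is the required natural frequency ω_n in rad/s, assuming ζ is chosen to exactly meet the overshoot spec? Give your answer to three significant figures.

ω_n ≈ 60.7 rad/s

ζ = −ln(OS)/√(π² + (ln OS)²). With OS = 0.242, ln OS = −1.419 and ζ = 1.419/3.447 = 0.412.
Then ω_n = 4/(ζ t_s) = 4/(0.412 × 0.160) = 60.7 rad/s.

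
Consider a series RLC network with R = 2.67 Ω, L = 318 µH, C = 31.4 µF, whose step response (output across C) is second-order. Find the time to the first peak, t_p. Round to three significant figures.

t_p ≈ 0.000346 s

For a series RLC circuit (capacitor voltage as output), ω_n = 1/√(LC) = 1/√(318 µH · 31.4 µF) = 10000 rad/s.
ζ = (R/2)·√(C/L) = (2.67/2)·√(31.4 µF/318 µH) = 0.420.
ω_d = 10000·√(1 − 0.420²) = 9080 rad/s. t_p = π/ω_d = 0.000346 s.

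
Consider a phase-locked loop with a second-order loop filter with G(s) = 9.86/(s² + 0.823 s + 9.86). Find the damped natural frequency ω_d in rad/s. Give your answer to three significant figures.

ω_d ≈ 3.11 rad/s

Matching coefficients with s² + 2ζω_n s + ω_n² gives ω_n² = 9.86 ⇒ ω_n = 3.14 rad/s, and ζ = 0.823/(2ω_n) = 0.131.
The damped frequency ω_d = ω_n√(1−ζ²) = 3.11 rad/s.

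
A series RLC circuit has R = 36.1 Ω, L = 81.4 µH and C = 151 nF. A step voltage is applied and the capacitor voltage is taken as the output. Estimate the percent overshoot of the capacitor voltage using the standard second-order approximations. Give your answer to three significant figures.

%OS ≈ 2.06%

For a series RLC circuit (capacitor voltage as output), ω_n = 1/√(LC) = 1/√(81.4 µH · 151 nF) = 285000 rad/s.
ζ = (R/2)·√(C/L) = (36.1/2)·√(151 nF/81.4 µH) = 0.777.
%OS = 100 e^{−πζ/√(1−ζ²)} with ζ = 0.777 gives 2.06%.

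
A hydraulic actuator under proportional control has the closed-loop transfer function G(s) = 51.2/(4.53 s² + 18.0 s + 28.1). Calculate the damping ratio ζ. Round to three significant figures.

ζ ≈ 0.798

Dividing through by 4.53: denominator becomes s² + 3.974 s + 6.203.
So ω_n = √6.203 = 2.49 rad/s and ζ = 3.974/(2·2.49) = 0.798.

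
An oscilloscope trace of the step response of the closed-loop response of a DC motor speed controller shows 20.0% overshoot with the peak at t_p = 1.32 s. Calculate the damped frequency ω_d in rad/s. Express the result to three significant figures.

t_p = π/ω_d, so ω_d = π/1.32 = 2.38 rad/s.

ω_d ≈ 2.38 rad/s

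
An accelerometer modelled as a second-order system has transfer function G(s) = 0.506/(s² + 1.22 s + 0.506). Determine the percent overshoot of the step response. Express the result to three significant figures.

Comparing the denominator to s² + 2ζω_n s + ω_n²: ω_n = √0.506 = 0.711 rad/s, and 2ζω_n = 1.22 so ζ = 1.22/(2·0.711) = 0.858.
Overshoot: exp(−π·0.858/√(1−0.858²)) = 0.00532, i.e. 0.532%.

%OS ≈ 0.532%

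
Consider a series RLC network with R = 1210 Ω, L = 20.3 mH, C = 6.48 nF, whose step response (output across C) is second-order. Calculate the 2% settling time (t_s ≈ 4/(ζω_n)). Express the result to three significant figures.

t_s ≈ 0.000134 s

For a series RLC circuit (capacitor voltage as output), ω_n = 1/√(LC) = 1/√(20.3 mH · 6.48 nF) = 87200 rad/s.
ζ = (R/2)·√(C/L) = (1210/2)·√(6.48 nF/20.3 mH) = 0.342.
t_s ≈ 4/(ζω_n) = 0.000134 s.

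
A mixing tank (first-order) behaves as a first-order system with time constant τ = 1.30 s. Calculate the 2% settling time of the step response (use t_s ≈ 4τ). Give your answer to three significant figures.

t_s ≈ 5.20 s

t_s ≈ 4τ = 5.20 s.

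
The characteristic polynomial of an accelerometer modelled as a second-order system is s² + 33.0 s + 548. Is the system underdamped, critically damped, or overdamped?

underdamped

a² − 4b = 33.0² − 4·548 < 0 (complex roots); the system is underdamped.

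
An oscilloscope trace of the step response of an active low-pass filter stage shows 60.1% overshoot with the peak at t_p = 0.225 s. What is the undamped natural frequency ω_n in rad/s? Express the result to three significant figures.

ω_n ≈ 14.1 rad/s

The overshoot fixes ζ = −ln(OS)/√(π²+ln²(OS)) = 0.160.
From t_p = π/ω_d, ω_d = π/0.225 = 14.0 rad/s, so ω_n = ω_d/√(1−ζ²) = 14.1 rad/s.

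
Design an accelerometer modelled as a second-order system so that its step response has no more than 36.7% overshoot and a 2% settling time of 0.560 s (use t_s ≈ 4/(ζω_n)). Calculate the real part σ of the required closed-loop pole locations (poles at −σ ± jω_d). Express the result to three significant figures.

The settling-time spec alone fixes σ = ζω_n = 4/t_s = 4/0.560 = 7.14.
(Overshoot then fixes ζ = 0.304 and hence ω_d = σ·√(1−ζ²)/ζ = 22.4 rad/s.)

σ ≈ 7.14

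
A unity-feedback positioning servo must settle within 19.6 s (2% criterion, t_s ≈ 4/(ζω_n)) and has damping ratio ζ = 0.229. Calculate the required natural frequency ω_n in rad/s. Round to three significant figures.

Rearranging t_s ≈ 4/(ζω_n) gives ω_n = 4/(ζ·t_s) = 4/(0.229 × 19.6) = 0.891 rad/s.

ω_n ≈ 0.891 rad/s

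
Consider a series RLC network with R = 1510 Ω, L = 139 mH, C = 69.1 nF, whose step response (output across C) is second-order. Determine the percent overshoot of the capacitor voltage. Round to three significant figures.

%OS ≈ 13.9%

For a series RLC circuit (capacitor voltage as output), ω_n = 1/√(LC) = 1/√(139 mH · 69.1 nF) = 10200 rad/s.
ζ = (R/2)·√(C/L) = (1510/2)·√(69.1 nF/139 mH) = 0.532.
%OS = 100·exp(−πζ/√(1−ζ²)) = 13.9%.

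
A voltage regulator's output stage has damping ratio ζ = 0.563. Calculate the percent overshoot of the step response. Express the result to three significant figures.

%OS ≈ 11.8%

For an underdamped second-order system, %OS = 100·exp(−πζ/√(1−ζ²)).
πζ/√(1−ζ²) = π·0.563/√(1−0.317) = 2.140, so %OS = 100·e^(−2.140) = 11.8%.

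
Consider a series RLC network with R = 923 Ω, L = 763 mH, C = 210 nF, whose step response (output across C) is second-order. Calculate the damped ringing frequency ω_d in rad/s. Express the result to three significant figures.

For a series RLC circuit (capacitor voltage as output), ω_n = 1/√(LC) = 1/√(763 mH · 210 nF) = 2500 rad/s.
ζ = (R/2)·√(C/L) = (923/2)·√(210 nF/763 mH) = 0.242.
ω_d = ω_n√(1−ζ²) = 2420 rad/s.

ω_d ≈ 2420 rad/s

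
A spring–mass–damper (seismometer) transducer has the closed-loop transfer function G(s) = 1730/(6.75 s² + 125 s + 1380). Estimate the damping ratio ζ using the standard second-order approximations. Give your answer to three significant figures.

ζ ≈ 0.648

Dividing through by 6.75: denominator becomes s² + 18.52 s + 204.4.
So ω_n = √204.4 = 14.3 rad/s and ζ = 18.52/(2·14.3) = 0.648.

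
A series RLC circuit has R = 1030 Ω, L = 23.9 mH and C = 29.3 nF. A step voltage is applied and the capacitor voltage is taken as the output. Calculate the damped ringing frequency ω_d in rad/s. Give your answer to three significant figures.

For a series RLC circuit (capacitor voltage as output), ω_n = 1/√(LC) = 1/√(23.9 mH · 29.3 nF) = 37800 rad/s.
ζ = (R/2)·√(C/L) = (1030/2)·√(29.3 nF/23.9 mH) = 0.570.
The damped frequency ω_d = ω_n√(1−ζ²) = 31000 rad/s.

ω_d ≈ 31000 rad/s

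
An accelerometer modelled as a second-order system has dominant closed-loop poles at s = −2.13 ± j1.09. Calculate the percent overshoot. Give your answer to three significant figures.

The poles are at −σ ± jω_d with σ = 2.13 and ω_d = 1.09, so ω_n = √(σ²+ω_d²) = 2.39 rad/s and ζ = σ/ω_n = 0.890.
%OS = 100·exp(−πζ/√(1−ζ²)) = 0.216%.

%OS ≈ 0.216%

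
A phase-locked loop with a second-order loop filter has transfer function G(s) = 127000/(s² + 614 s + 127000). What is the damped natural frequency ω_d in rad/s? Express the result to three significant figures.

Comparing the denominator to s² + 2ζω_n s + ω_n²: ω_n = √127000 = 356 rad/s, and 2ζω_n = 614 so ζ = 614/(2·356) = 0.861.
ω_d = ω_n√(1−ζ²) = 181 rad/s.

ω_d ≈ 181 rad/s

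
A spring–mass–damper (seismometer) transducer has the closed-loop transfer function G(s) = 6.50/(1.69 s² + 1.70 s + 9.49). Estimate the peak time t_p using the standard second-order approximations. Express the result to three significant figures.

Dividing through by 1.69: denominator becomes s² + 1.006 s + 5.615.
So ω_n = √5.615 = 2.37 rad/s and ζ = 1.006/(2·2.37) = 0.212.
The damped frequency ω_d = ω_n√(1−ζ²) = 2.32 rad/s. t_p = π/ω_d = 1.36 s.

t_p ≈ 1.36 s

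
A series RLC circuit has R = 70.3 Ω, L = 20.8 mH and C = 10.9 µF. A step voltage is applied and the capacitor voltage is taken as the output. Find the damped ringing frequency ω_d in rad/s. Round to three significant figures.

For a series RLC circuit (capacitor voltage as output), ω_n = 1/√(LC) = 1/√(20.8 mH · 10.9 µF) = 2100 rad/s.
ζ = (R/2)·√(C/L) = (70.3/2)·√(10.9 µF/20.8 mH) = 0.805.
ω_d = ω_n√(1−ζ²) = 1250 rad/s.

ω_d ≈ 1250 rad/s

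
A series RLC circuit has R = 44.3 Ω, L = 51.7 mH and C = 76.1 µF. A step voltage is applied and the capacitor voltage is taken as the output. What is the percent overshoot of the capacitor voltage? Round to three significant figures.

%OS ≈ 0.631%

For a series RLC circuit (capacitor voltage as output), ω_n = 1/√(LC) = 1/√(51.7 mH · 76.1 µF) = 504 rad/s.
ζ = (R/2)·√(C/L) = (44.3/2)·√(76.1 µF/51.7 mH) = 0.850.
%OS = 100·exp(−πζ/√(1−ζ²)) = 0.631%.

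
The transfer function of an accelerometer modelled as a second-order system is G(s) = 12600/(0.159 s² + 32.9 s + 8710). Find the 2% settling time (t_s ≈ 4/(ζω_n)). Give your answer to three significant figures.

Dividing through by 0.159: denominator becomes s² + 206.9 s + 54780.
So ω_n = √54780 = 234 rad/s and ζ = 206.9/(2·234) = 0.442.
t_s ≈ 4/(ζω_n) = 0.0387 s.

t_s ≈ 0.0387 s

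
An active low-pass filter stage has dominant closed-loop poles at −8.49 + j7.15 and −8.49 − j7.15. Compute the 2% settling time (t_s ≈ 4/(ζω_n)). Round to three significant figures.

t_s ≈ 0.471 s

For poles at −σ ± jω_d, ζω_n = σ = 8.49, so t_s ≈ 4/σ = 0.471 s.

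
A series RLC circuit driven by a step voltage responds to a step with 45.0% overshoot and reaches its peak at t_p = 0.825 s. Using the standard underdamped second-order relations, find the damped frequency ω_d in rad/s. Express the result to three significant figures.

t_p = π/ω_d, so ω_d = π/0.825 = 3.81 rad/s.

ω_d ≈ 3.81 rad/s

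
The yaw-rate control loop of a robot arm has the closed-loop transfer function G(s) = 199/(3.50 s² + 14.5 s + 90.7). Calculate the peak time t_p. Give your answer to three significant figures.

Dividing through by 3.50: denominator becomes s² + 4.143 s + 25.91.
So ω_n = √25.91 = 5.09 rad/s and ζ = 4.143/(2·5.09) = 0.407.
ω_d = 5.09·√(1 − 0.407²) = 4.65 rad/s. t_p = π/ω_d = 0.676 s.

t_p ≈ 0.676 s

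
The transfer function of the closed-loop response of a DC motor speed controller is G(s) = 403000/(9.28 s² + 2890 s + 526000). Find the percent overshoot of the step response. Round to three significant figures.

Dividing through by 9.28: denominator becomes s² + 311.4 s + 56680.
So ω_n = √56680 = 238 rad/s and ζ = 311.4/(2·238) = 0.654.
%OS = 100·exp(−πζ/√(1−ζ²)) = 6.61%.

%OS ≈ 6.61%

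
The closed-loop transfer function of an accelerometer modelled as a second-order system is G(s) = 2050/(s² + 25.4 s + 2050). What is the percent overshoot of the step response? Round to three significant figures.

Comparing the denominator to s² + 2ζω_n s + ω_n²: ω_n = √2050 = 45.3 rad/s, and 2ζω_n = 25.4 so ζ = 25.4/(2·45.3) = 0.280.
%OS = 100 e^{−πζ/√(1−ζ²)} with ζ = 0.280 gives 39.9%.

%OS ≈ 39.9%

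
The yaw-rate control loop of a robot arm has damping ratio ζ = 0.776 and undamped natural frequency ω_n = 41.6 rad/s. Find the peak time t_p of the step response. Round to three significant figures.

The damped frequency is ω_d = ω_n√(1−ζ²) = 41.6·√(1−0.602) = 26.2 rad/s.
Peak time t_p = π/ω_d = π/26.2 = 0.120 s.

t_p ≈ 0.120 s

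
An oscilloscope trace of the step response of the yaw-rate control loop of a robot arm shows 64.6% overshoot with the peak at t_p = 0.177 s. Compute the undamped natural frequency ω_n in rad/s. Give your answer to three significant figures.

ω_n ≈ 17.9 rad/s

The overshoot fixes ζ = −ln(OS)/√(π²+ln²(OS)) = 0.138.
t_p = π/ω_d ⇒ ω_d = 17.7 rad/s; then ω_n = ω_d/√(1−ζ²) = 17.9 rad/s.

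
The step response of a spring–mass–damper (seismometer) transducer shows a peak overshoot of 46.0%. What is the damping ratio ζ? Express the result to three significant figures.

Inverting the overshoot relation: ζ = |ln 0.460|/√(π² + ln²0.460) = 0.240.

ζ ≈ 0.240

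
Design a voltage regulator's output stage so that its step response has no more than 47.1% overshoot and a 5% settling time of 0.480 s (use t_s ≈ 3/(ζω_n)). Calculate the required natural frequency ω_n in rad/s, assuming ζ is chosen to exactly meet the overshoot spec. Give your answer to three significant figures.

ω_n ≈ 26.8 rad/s

Inverting the overshoot relation: ζ = |ln 0.471|/√(π² + ln²0.471) = 0.233.
From t_s ≈ 3/(ζω_n): ω_n = 3/(ζ·t_s) = 3/(0.233·0.480) = 26.8 rad/s.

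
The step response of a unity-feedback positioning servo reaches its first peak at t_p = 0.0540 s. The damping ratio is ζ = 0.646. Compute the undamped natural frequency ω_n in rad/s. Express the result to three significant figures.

Peak time t_p = π/ω_d, so ω_d = π/t_p = π/0.0540 = 58.2 rad/s.
ω_n = ω_d/√(1−ζ²) = 58.2/√0.583 = 76.2 rad/s.

ω_n ≈ 76.2 rad/s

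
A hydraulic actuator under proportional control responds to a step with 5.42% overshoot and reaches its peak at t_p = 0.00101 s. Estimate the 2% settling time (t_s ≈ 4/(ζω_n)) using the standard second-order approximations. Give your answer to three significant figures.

ζ from %OS: ζ = |ln 0.0542|/√(π²+ln²0.0542) = 0.680.
From t_p = π/ω_d, ω_d = π/0.00101 = 3110 rad/s, so ω_n = ω_d/√(1−ζ²) = 4240 rad/s.
t_s ≈ 4/(ζω_n) = 4/(0.680·4240) = 0.00139 s.

t_s ≈ 0.00139 s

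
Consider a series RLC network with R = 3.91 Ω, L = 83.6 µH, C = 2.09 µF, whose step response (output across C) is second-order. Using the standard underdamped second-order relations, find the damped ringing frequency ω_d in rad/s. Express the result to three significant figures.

ω_d ≈ 71900 rad/s

For a series RLC circuit (capacitor voltage as output), ω_n = 1/√(LC) = 1/√(83.6 µH · 2.09 µF) = 75700 rad/s.
ζ = (R/2)·√(C/L) = (3.91/2)·√(2.09 µF/83.6 µH) = 0.309.
ω_d = 75700·√(1 − 0.309²) = 71900 rad/s.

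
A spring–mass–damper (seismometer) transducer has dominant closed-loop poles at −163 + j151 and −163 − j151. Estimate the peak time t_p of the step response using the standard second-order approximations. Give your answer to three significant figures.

t_p ≈ 0.0208 s

t_p = π/ω_d with ω_d = 151 (the imaginary part), so t_p = 0.0208 s.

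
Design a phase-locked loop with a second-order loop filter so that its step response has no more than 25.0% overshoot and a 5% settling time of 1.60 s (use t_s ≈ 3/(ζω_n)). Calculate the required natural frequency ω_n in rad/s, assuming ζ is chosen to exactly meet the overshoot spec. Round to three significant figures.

Inverting the overshoot relation: ζ = |ln 0.250|/√(π² + ln²0.250) = 0.404.
From t_s ≈ 3/(ζω_n): ω_n = 3/(ζ·t_s) = 3/(0.404·1.60) = 4.64 rad/s.

ω_n ≈ 4.64 rad/s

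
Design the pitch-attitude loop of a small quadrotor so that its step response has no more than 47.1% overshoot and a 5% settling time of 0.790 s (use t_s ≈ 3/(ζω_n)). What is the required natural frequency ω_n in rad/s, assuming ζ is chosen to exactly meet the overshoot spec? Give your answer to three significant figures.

ω_n ≈ 16.3 rad/s

From %OS = 100·exp(−πζ/√(1−ζ²)), invert to get ζ = −ln(OS)/√(π² + ln²(OS)) with OS = 0.471.
−ln 0.471 = 0.7529, so ζ = 0.7529/√(π² + 0.5669) = 0.233.
Then ω_n = 3/(ζ t_s) = 3/(0.233 × 0.790) = 16.3 rad/s.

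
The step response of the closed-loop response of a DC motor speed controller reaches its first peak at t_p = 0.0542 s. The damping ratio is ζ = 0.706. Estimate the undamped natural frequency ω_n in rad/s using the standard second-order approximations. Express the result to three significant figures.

ω_n ≈ 81.8 rad/s

Peak time t_p = π/ω_d, so ω_d = π/t_p = π/0.0542 = 58.0 rad/s.
ω_n = ω_d/√(1−ζ²) = 58.0/√0.502 = 81.8 rad/s.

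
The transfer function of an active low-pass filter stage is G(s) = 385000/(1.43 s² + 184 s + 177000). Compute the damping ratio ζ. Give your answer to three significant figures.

ζ ≈ 0.183

Dividing through by 1.43: denominator becomes s² + 128.7 s + 123800.
So ω_n = √123800 = 352 rad/s and ζ = 128.7/(2·352) = 0.183.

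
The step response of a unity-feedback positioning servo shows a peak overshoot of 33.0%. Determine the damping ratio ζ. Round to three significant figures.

From %OS = 100·exp(−πζ/√(1−ζ²)), invert to get ζ = −ln(OS)/√(π² + ln²(OS)) with OS = 0.330.
−ln 0.330 = 1.109, so ζ = 1.109/√(π² + 1.229) = 0.333.

ζ ≈ 0.333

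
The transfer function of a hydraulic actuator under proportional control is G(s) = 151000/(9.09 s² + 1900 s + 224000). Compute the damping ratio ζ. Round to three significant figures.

ζ ≈ 0.666

Dividing through by 9.09: denominator becomes s² + 209.0 s + 24640.
So ω_n = √24640 = 157 rad/s and ζ = 209.0/(2·157) = 0.666.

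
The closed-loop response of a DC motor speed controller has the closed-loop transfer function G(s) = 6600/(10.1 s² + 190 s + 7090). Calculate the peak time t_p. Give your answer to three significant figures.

t_p ≈ 0.127 s

Dividing through by 10.1: denominator becomes s² + 18.81 s + 702.0.
So ω_n = √702.0 = 26.5 rad/s and ζ = 18.81/(2·26.5) = 0.355.
ω_d = 26.5·√(1 − 0.355²) = 24.8 rad/s. t_p = π/ω_d = 0.127 s.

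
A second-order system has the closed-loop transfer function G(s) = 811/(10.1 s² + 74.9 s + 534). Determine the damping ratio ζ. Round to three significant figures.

Dividing through by 10.1: denominator becomes s² + 7.416 s + 52.87.
So ω_n = √52.87 = 7.27 rad/s and ζ = 7.416/(2·7.27) = 0.510.

ζ ≈ 0.510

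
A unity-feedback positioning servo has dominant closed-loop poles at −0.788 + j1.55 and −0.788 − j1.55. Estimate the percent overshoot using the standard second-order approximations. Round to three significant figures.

%OS ≈ 20.2%

|pole| = ω_n = √(0.788² + 1.55²) = 1.74 rad/s; ζ = cos θ = σ/ω_n = 0.453.
Overshoot: exp(−π·0.453/√(1−0.453²)) = 0.202, i.e. 20.2%.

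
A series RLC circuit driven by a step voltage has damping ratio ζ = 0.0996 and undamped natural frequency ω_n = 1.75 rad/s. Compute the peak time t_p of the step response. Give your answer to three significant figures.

The damped frequency is ω_d = ω_n√(1−ζ²) = 1.75·√(1−0.00992) = 1.74 rad/s.
Peak time t_p = π/ω_d = π/1.74 = 1.80 s.

t_p ≈ 1.80 s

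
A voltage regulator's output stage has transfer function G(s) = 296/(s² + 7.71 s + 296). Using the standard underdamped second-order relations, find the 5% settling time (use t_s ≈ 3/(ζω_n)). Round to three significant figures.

Matching coefficients with s² + 2ζω_n s + ω_n² gives ω_n² = 296 ⇒ ω_n = 17.2 rad/s, and ζ = 7.71/(2ω_n) = 0.224.
t_s ≈ 3/(ζω_n) = 3/(0.224·17.2) = 0.778 s.

t_s ≈ 0.778 s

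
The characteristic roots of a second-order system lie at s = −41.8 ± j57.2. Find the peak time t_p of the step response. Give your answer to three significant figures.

t_p ≈ 0.0549 s

t_p = π/ω_d with ω_d = 57.2 (the imaginary part), so t_p = 0.0549 s.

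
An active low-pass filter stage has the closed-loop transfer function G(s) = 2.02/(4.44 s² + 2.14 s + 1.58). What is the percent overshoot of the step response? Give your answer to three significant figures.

Dividing through by 4.44: denominator becomes s² + 0.4820 s + 0.3559.
So ω_n = √0.3559 = 0.597 rad/s and ζ = 0.4820/(2·0.597) = 0.404.
%OS = 100·exp(−πζ/√(1−ζ²)) = 25.0%.

%OS ≈ 25.0%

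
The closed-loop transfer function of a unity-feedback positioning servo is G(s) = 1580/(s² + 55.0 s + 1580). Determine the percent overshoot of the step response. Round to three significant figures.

%OS ≈ 4.93%

Matching coefficients with s² + 2ζω_n s + ω_n² gives ω_n² = 1580 ⇒ ω_n = 39.7 rad/s, and ζ = 55.0/(2ω_n) = 0.692.
Overshoot: exp(−π·0.692/√(1−0.692²)) = 0.0493, i.e. 4.93%.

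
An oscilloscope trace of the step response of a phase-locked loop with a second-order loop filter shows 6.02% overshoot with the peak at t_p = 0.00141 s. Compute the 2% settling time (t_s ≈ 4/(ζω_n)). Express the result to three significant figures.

ζ from %OS: ζ = |ln 0.0602|/√(π²+ln²0.0602) = 0.667.
From t_p = π/ω_d, ω_d = π/0.00141 = 2230 rad/s, so ω_n = ω_d/√(1−ζ²) = 2990 rad/s.
t_s ≈ 4/(ζω_n) = 4/(0.667·2990) = 0.00201 s.

t_s ≈ 0.00201 s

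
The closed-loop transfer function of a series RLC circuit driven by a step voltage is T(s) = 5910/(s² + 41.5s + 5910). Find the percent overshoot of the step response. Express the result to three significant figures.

ω_n = √5910 = 76.9 rad/s; ζ = 41.5/(2·76.9) = 0.270.
%OS = 100 e^{−πζ/√(1−ζ²)} with ζ = 0.270 gives 41.5%.

%OS ≈ 41.5%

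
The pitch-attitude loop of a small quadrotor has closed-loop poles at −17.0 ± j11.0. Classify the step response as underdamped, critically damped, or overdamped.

Since the poles form a complex-conjugate pair with nonzero imaginary part, the response is underdamped.

underdamped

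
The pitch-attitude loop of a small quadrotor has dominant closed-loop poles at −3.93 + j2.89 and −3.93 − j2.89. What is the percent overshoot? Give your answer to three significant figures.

|pole| = ω_n = √(3.93² + 2.89²) = 4.88 rad/s; ζ = cos θ = σ/ω_n = 0.806.
Overshoot: exp(−π·0.806/√(1−0.806²)) = 0.0140, i.e. 1.40%.

%OS ≈ 1.40%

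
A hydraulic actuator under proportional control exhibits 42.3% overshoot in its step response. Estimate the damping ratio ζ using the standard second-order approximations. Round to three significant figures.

ζ ≈ 0.264

ζ = −ln(OS)/√(π² + (ln OS)²). With OS = 0.423, ln OS = −0.8604 and ζ = 0.8604/3.257 = 0.264.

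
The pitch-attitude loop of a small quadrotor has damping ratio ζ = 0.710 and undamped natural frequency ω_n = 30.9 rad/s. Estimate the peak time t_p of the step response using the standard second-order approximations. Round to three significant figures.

The damped frequency is ω_d = ω_n√(1−ζ²) = 30.9·√(1−0.504) = 21.8 rad/s.
Peak time t_p = π/ω_d = π/21.8 = 0.144 s.

t_p ≈ 0.144 s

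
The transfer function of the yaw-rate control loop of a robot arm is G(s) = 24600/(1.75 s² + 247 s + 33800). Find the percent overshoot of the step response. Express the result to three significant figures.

%OS ≈ 15.7%

Dividing through by 1.75: denominator becomes s² + 141.1 s + 19310.
So ω_n = √19310 = 139 rad/s and ζ = 141.1/(2·139) = 0.508.
Overshoot: exp(−π·0.508/√(1−0.508²)) = 0.157, i.e. 15.7%.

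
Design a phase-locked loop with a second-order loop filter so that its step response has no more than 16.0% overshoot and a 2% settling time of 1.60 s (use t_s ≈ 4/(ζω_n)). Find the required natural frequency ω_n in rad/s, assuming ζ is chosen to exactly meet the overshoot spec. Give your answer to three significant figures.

Inverting the overshoot relation: ζ = |ln 0.160|/√(π² + ln²0.160) = 0.504.
From t_s ≈ 4/(ζω_n): ω_n = 4/(ζ·t_s) = 4/(0.504·1.60) = 4.96 rad/s.

ω_n ≈ 4.96 rad/s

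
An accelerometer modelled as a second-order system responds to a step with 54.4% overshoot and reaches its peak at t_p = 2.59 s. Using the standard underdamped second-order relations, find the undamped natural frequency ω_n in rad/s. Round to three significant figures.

ζ from %OS: ζ = |ln 0.544|/√(π²+ln²0.544) = 0.190.
t_p = π/ω_d ⇒ ω_d = 1.21 rad/s; then ω_n = ω_d/√(1−ζ²) = 1.24 rad/s.

ω_n ≈ 1.24 rad/s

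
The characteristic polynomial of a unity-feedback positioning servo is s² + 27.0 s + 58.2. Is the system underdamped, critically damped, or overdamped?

overdamped

a² − 4b = 500 > 0 (two distinct real roots); the system is overdamped.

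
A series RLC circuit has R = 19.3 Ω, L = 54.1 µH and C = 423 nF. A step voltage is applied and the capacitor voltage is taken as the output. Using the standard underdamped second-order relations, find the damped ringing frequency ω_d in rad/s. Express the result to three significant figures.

For a series RLC circuit (capacitor voltage as output), ω_n = 1/√(LC) = 1/√(54.1 µH · 423 nF) = 209000 rad/s.
ζ = (R/2)·√(C/L) = (19.3/2)·√(423 nF/54.1 µH) = 0.853.
ω_d = 209000·√(1 − 0.853²) = 109000 rad/s.

ω_d ≈ 109000 rad/s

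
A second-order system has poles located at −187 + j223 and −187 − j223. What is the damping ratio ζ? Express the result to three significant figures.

The poles are at −σ ± jω_d with σ = 187 and ω_d = 223, so ω_n = √(σ²+ω_d²) = 291 rad/s and ζ = σ/ω_n = 0.643.

ζ ≈ 0.643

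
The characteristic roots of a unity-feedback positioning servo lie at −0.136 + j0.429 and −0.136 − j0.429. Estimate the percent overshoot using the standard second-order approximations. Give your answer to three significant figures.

%OS ≈ 36.9%

With σ = 0.136, ω_d = 0.429: ω_n = √(σ²+ω_d²) = 0.450 rad/s, ζ = σ/ω_n = 0.302.
%OS = 100·exp(−πζ/√(1−ζ²)) = 36.9%.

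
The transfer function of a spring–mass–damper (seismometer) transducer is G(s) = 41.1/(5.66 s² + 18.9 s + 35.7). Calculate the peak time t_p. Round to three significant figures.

t_p ≈ 1.67 s

Dividing through by 5.66: denominator becomes s² + 3.339 s + 6.307.
So ω_n = √6.307 = 2.51 rad/s and ζ = 3.339/(2·2.51) = 0.665.
ω_d = 2.51·√(1 − 0.665²) = 1.88 rad/s. t_p = π/ω_d = 1.67 s.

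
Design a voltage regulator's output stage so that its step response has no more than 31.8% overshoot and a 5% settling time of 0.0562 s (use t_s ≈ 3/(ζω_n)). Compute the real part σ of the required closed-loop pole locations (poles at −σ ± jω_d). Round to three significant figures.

The settling-time spec alone fixes σ = ζω_n = 3/t_s = 3/0.0562 = 53.4.
(Overshoot then fixes ζ = 0.343 and hence ω_d = σ·√(1−ζ²)/ζ = 146 rad/s.)

σ ≈ 53.4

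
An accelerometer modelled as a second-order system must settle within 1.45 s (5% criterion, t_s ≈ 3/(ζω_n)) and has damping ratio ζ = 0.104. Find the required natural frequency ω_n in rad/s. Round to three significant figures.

ω_n ≈ 19.9 rad/s

Rearranging t_s ≈ 3/(ζω_n) gives ω_n = 3/(ζ·t_s) = 3/(0.104 × 1.45) = 19.9 rad/s.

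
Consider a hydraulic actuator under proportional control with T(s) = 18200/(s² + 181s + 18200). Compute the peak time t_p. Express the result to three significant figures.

t_p ≈ 0.0314 s

ω_n = √18200 = 135 rad/s; ζ = 181/(2·135) = 0.671.
ω_d = 135·√(1 − 0.671²) = 100 rad/s. Then t_p = π/ω_d = 0.0314 s.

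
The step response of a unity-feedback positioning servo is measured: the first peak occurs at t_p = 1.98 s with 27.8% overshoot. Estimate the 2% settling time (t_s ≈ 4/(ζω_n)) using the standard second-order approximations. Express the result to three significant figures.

t_s ≈ 6.19 s

From the overshoot, ζ = −ln(OS)/√(π²+ln²(OS)) = 0.377.
From t_p = π/ω_d, ω_d = π/1.98 = 1.59 rad/s, so ω_n = ω_d/√(1−ζ²) = 1.71 rad/s.
t_s ≈ 4/(ζω_n) = 4/(0.377·1.71) = 6.19 s.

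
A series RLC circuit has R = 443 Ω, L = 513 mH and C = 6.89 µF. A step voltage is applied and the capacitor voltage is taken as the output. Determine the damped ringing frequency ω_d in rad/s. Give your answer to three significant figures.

For a series RLC circuit (capacitor voltage as output), ω_n = 1/√(LC) = 1/√(513 mH · 6.89 µF) = 532 rad/s.
ζ = (R/2)·√(C/L) = (443/2)·√(6.89 µF/513 mH) = 0.812.
ω_d = 532·√(1 − 0.812²) = 311 rad/s.

ω_d ≈ 311 rad/s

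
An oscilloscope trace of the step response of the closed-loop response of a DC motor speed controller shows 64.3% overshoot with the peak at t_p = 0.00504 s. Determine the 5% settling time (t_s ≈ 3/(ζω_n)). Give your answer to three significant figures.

ζ from %OS: ζ = |ln 0.643|/√(π²+ln²0.643) = 0.139.
From t_p = π/ω_d, ω_d = π/0.00504 = 623 rad/s, so ω_n = ω_d/√(1−ζ²) = 629 rad/s.
t_s ≈ 3/(ζω_n) = 3/(0.139·629) = 0.0342 s.

t_s ≈ 0.0342 s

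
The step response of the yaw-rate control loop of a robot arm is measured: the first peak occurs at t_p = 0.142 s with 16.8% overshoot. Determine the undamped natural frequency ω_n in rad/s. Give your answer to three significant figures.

From the overshoot, ζ = −ln(OS)/√(π²+ln²(OS)) = 0.494.
t_p = π/ω_d ⇒ ω_d = 22.1 rad/s; then ω_n = ω_d/√(1−ζ²) = 25.4 rad/s.

ω_n ≈ 25.4 rad/s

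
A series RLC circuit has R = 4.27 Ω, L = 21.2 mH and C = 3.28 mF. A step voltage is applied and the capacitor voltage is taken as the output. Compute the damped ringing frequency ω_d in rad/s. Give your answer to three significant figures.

ω_d ≈ 65.1 rad/s

For a series RLC circuit (capacitor voltage as output), ω_n = 1/√(LC) = 1/√(21.2 mH · 3.28 mF) = 120 rad/s.
ζ = (R/2)·√(C/L) = (4.27/2)·√(3.28 mF/21.2 mH) = 0.840.
ω_d = ω_n√(1−ζ²) = 65.1 rad/s.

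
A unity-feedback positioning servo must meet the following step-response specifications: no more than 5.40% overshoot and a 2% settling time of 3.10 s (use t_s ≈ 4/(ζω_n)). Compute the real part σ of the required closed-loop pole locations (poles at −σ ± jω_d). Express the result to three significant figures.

σ ≈ 1.29

The settling-time spec alone fixes σ = ζω_n = 4/t_s = 4/3.10 = 1.29.
(Overshoot then fixes ζ = 0.681 and hence ω_d = σ·√(1−ζ²)/ζ = 1.39 rad/s.)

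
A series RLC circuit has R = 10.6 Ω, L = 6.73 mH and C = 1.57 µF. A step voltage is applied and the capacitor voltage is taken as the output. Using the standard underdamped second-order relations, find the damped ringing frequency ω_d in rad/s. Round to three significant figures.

ω_d ≈ 9700 rad/s

For a series RLC circuit (capacitor voltage as output), ω_n = 1/√(LC) = 1/√(6.73 mH · 1.57 µF) = 9730 rad/s.
ζ = (R/2)·√(C/L) = (10.6/2)·√(1.57 µF/6.73 mH) = 0.0810.
ω_d = ω_n√(1−ζ²) = 9700 rad/s.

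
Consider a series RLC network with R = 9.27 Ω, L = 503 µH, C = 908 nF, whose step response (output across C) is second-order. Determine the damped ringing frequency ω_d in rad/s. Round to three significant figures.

ω_d ≈ 45900 rad/s

For a series RLC circuit (capacitor voltage as output), ω_n = 1/√(LC) = 1/√(503 µH · 908 nF) = 46800 rad/s.
ζ = (R/2)·√(C/L) = (9.27/2)·√(908 nF/503 µH) = 0.197.
ω_d = 46800·√(1 − 0.197²) = 45900 rad/s.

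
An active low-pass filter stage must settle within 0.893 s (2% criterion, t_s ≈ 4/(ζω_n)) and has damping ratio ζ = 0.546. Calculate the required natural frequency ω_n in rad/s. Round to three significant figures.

ω_n ≈ 8.20 rad/s

Rearranging t_s ≈ 4/(ζω_n) gives ω_n = 4/(ζ·t_s) = 4/(0.546 × 0.893) = 8.20 rad/s.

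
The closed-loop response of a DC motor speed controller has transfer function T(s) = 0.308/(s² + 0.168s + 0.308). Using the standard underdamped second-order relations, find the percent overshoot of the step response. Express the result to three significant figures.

%OS ≈ 61.8%

ω_n = √0.308 = 0.555 rad/s; ζ = 0.168/(2·0.555) = 0.151.
%OS = 100 e^{−πζ/√(1−ζ²)} with ζ = 0.151 gives 61.8%.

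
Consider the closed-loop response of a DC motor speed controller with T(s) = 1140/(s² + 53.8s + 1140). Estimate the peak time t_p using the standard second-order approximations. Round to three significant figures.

Matching coefficients with s² + 2ζω_n s + ω_n² gives ω_n² = 1140 ⇒ ω_n = 33.8 rad/s, and ζ = 53.8/(2ω_n) = 0.797.
ω_d = 33.8·√(1 − 0.797²) = 20.4 rad/s. Then t_p = π/ω_d = 0.154 s.

t_p ≈ 0.154 s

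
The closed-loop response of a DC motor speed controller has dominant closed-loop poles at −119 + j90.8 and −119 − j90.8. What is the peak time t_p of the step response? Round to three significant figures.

t_p ≈ 0.0346 s

t_p = π/ω_d with ω_d = 90.8 (the imaginary part), so t_p = 0.0346 s.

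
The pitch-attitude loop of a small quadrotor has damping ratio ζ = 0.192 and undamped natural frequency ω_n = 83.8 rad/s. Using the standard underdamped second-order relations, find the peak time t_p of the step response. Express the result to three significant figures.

The damped frequency is ω_d = ω_n√(1−ζ²) = 83.8·√(1−0.0369) = 82.2 rad/s.
Peak time t_p = π/ω_d = π/82.2 = 0.0382 s.

t_p ≈ 0.0382 s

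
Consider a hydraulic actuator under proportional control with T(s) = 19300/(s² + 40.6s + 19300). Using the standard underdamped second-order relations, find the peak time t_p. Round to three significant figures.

Comparing the denominator to s² + 2ζω_n s + ω_n²: ω_n = √19300 = 139 rad/s, and 2ζω_n = 40.6 so ζ = 40.6/(2·139) = 0.146.
The damped frequency ω_d = ω_n√(1−ζ²) = 137 rad/s. Then t_p = π/ω_d = 0.0229 s.

t_p ≈ 0.0229 s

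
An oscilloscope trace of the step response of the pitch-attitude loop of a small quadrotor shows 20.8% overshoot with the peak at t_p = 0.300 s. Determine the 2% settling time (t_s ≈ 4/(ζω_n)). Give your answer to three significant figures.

The overshoot fixes ζ = −ln(OS)/√(π²+ln²(OS)) = 0.447.
From t_p = π/ω_d, ω_d = π/0.300 = 10.5 rad/s, so ω_n = ω_d/√(1−ζ²) = 11.7 rad/s.
t_s ≈ 4/(ζω_n) = 4/(0.447·11.7) = 0.764 s.

t_s ≈ 0.764 s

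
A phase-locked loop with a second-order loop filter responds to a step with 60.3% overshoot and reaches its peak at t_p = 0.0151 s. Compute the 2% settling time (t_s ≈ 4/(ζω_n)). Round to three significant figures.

From the overshoot, ζ = −ln(OS)/√(π²+ln²(OS)) = 0.159.
From t_p = π/ω_d, ω_d = π/0.0151 = 208 rad/s, so ω_n = ω_d/√(1−ζ²) = 211 rad/s.
t_s ≈ 4/(ζω_n) = 4/(0.159·211) = 0.119 s.

t_s ≈ 0.119 s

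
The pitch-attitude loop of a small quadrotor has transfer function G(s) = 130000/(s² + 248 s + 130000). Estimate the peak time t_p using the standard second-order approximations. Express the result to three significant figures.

Matching coefficients with s² + 2ζω_n s + ω_n² gives ω_n² = 130000 ⇒ ω_n = 361 rad/s, and ζ = 248/(2ω_n) = 0.344.
ω_d = ω_n√(1−ζ²) = 339 rad/s. Then t_p = π/ω_d = 0.00928 s.

t_p ≈ 0.00928 s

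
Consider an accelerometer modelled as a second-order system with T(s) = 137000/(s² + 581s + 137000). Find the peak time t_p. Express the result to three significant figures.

t_p ≈ 0.0137 s

ω_n = √137000 = 370 rad/s; ζ = 581/(2·370) = 0.785.
ω_d = ω_n√(1−ζ²) = 229 rad/s. Then t_p = π/ω_d = 0.0137 s.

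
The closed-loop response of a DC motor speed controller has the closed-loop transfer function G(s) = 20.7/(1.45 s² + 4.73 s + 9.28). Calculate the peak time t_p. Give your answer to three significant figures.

t_p ≈ 1.62 s

Dividing through by 1.45: denominator becomes s² + 3.262 s + 6.400.
So ω_n = √6.400 = 2.53 rad/s and ζ = 3.262/(2·2.53) = 0.645.
ω_d = ω_n√(1−ζ²) = 1.93 rad/s. t_p = π/ω_d = 1.62 s.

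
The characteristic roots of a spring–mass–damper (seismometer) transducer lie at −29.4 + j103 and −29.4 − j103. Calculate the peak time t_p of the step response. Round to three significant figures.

t_p = π/ω_d with ω_d = 103 (the imaginary part), so t_p = 0.0305 s.

t_p ≈ 0.0305 s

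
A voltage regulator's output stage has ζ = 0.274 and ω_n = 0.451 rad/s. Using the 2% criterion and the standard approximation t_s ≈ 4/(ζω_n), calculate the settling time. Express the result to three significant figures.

t_s ≈ 32.4 s

t_s ≈ 4/(ζω_n) = 4/(0.274 × 0.451) = 32.4 s.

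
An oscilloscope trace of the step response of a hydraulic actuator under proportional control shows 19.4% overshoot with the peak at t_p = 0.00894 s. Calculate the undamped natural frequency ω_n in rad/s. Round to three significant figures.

ζ from %OS: ζ = |ln 0.194|/√(π²+ln²0.194) = 0.463.
t_p = π/ω_d ⇒ ω_d = 351 rad/s; then ω_n = ω_d/√(1−ζ²) = 396 rad/s.

ω_n ≈ 396 rad/s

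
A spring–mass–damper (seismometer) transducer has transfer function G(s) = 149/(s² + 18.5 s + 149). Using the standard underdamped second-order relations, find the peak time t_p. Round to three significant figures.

ω_n = √149 = 12.2 rad/s; ζ = 18.5/(2·12.2) = 0.758.
ω_d = ω_n√(1−ζ²) = 7.96 rad/s. Then t_p = π/ω_d = 0.394 s.

t_p ≈ 0.394 s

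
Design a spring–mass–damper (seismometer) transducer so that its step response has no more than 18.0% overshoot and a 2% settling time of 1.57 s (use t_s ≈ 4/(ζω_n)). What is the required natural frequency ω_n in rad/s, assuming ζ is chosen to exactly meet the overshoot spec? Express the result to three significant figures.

ω_n ≈ 5.32 rad/s

ζ = −ln(OS)/√(π² + (ln OS)²). With OS = 0.180, ln OS = −1.715 and ζ = 1.715/3.579 = 0.479.
Then ω_n = 4/(ζ t_s) = 4/(0.479 × 1.57) = 5.32 rad/s.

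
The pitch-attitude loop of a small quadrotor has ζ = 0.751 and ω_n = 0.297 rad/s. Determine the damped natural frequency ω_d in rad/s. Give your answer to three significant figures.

ω_d ≈ 0.196 rad/s

ω_d = ω_n√(1−ζ²) = 0.297·√0.436 = 0.196 rad/s.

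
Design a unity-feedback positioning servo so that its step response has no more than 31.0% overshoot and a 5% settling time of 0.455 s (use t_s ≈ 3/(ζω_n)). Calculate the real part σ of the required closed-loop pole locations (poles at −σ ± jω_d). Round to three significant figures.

σ ≈ 6.59

The settling-time spec alone fixes σ = ζω_n = 3/t_s = 3/0.455 = 6.59.
(Overshoot then fixes ζ = 0.349 and hence ω_d = σ·√(1−ζ²)/ζ = 17.7 rad/s.)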